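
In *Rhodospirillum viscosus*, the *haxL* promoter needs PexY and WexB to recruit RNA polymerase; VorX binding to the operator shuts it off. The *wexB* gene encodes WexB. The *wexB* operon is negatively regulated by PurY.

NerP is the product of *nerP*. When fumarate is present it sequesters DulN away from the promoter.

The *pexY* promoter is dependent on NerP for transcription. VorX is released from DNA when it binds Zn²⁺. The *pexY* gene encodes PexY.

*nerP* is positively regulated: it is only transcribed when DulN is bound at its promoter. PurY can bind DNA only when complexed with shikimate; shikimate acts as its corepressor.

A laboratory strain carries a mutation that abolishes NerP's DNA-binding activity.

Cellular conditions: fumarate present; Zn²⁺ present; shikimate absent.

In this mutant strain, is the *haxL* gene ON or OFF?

NerP is non-functional in this strain, so it has no effect.
Required activator NerP is absent, so *pexY* is not transcribed.
So PexY is not produced.
Zn²⁺ is present, so VorX is inactive.
Shikimate is absent, so PurY is inactive.
With no repressor bound, *wexB* is transcribed.
So WexB is produced and active.
Required activator PexY is absent, so *haxL* is not transcribed.

OFF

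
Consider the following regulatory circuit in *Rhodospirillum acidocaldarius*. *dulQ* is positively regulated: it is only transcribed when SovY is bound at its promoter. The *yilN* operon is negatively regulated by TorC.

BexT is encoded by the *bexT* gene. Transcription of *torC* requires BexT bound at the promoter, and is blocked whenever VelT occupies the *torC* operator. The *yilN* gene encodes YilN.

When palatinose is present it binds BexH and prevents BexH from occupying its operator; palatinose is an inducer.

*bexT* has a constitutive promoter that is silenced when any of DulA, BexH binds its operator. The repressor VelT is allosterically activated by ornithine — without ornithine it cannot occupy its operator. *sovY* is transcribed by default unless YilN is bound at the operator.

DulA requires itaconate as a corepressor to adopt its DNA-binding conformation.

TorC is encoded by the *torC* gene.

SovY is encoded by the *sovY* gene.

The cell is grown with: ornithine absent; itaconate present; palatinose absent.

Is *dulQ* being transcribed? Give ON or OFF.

OFF

Itaconate is present, so DulA is active.
Palatinose is absent, so BexH is active.
With repressor DulA bound, *bexT* is not transcribed.
So BexT is not produced.
Ornithine is absent, so VelT is inactive.
Required activator BexT is absent, so *torC* is not transcribed.
So TorC is not produced.
With no repressor bound, *yilN* is transcribed.
So YilN is produced and active.
With repressor YilN bound, *sovY* is not transcribed.
So SovY is not produced.
Required activator SovY is absent, so *dulQ* is not transcribed.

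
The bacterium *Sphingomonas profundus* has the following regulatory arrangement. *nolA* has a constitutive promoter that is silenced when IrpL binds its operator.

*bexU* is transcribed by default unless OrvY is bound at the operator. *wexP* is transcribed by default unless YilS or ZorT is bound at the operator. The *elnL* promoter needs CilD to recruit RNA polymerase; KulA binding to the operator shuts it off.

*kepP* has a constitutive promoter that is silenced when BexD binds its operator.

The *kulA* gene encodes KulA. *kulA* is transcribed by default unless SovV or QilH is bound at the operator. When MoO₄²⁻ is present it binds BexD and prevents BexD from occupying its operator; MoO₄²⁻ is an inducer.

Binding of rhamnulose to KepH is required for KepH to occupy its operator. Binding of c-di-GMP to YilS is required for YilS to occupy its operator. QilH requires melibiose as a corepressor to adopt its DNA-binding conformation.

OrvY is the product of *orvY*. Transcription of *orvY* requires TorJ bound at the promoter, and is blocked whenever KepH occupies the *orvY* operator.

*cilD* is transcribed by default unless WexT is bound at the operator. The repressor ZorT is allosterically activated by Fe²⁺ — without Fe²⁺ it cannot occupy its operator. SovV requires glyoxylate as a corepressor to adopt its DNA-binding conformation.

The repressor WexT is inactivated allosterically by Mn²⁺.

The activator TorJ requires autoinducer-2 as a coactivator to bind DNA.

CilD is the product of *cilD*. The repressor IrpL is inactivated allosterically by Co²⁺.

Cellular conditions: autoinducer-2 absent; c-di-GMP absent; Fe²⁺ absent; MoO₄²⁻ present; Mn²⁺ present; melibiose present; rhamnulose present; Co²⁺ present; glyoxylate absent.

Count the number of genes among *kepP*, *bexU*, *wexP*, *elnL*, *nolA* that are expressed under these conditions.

MoO₄²⁻ is present, so BexD is inactive.
With no repressor bound, *kepP* is transcribed.
→ *kepP* is ON.
Rhamnulose is present, so KepH is active.
Autoinducer-2 is absent, so TorJ is inactive.
With repressor KepH bound, *orvY* is not transcribed.
So OrvY is not produced.
With no repressor bound, *bexU* is transcribed.
→ *bexU* is ON.
c-di-GMP is absent, so YilS is inactive.
Fe²⁺ is absent, so ZorT is inactive.
With no repressor bound, *wexP* is transcribed.
→ *wexP* is ON.
Glyoxylate is absent, so SovV is inactive.
Melibiose is present, so QilH is active.
With repressor QilH bound, *kulA* is not transcribed.
So KulA is not produced.
Mn²⁺ is present, so WexT is inactive.
With no repressor bound, *cilD* is transcribed.
So CilD is produced and active.
No repressor is bound and CilD is active, so *elnL* is transcribed.
→ *elnL* is ON.
Co²⁺ is present, so IrpL is inactive.
With no repressor bound, *nolA* is transcribed.
→ *nolA* is ON.
5 of the 5 genes are transcribed.

5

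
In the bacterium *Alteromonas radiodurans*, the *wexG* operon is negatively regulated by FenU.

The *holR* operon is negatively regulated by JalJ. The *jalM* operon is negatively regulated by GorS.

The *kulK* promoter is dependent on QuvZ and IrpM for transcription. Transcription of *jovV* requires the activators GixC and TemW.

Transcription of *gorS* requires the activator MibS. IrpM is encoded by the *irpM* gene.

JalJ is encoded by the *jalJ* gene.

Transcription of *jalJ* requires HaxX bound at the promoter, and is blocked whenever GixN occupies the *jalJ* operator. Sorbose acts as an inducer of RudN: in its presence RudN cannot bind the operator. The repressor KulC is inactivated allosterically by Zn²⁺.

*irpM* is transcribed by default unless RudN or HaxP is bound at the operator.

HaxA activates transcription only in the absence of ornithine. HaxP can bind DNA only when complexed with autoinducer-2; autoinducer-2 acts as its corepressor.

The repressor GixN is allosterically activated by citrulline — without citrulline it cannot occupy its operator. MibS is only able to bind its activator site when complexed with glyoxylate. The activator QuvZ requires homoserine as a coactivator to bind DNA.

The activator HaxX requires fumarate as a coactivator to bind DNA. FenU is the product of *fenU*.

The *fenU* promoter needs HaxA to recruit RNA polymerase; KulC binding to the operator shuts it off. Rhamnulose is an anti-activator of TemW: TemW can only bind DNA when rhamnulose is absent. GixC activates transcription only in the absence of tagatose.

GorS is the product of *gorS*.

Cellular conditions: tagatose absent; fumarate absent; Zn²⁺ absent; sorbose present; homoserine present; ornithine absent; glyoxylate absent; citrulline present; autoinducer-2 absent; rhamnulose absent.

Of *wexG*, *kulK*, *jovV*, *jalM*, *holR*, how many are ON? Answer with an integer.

Zn²⁺ is absent, so KulC is active.
Ornithine is absent, so HaxA is active.
With repressor KulC bound, *fenU* is not transcribed.
So FenU is not produced.
With no repressor bound, *wexG* is transcribed.
→ *wexG* is ON.
Homoserine is present, so QuvZ is active.
Sorbose is present, so RudN is inactive.
Autoinducer-2 is absent, so HaxP is inactive.
With no repressor bound, *irpM* is transcribed.
So IrpM is produced and active.
No repressor is bound and QuvZ and IrpM are active, so *kulK* is transcribed.
→ *kulK* is ON.
Tagatose is absent, so GixC is active.
Rhamnulose is absent, so TemW is active.
No repressor is bound and GixC and TemW are active, so *jovV* is transcribed.
→ *jovV* is ON.
Glyoxylate is absent, so MibS is inactive.
Required activator MibS is absent, so *gorS* is not transcribed.
So GorS is not produced.
With no repressor bound, *jalM* is transcribed.
→ *jalM* is ON.
Fumarate is absent, so HaxX is inactive.
Citrulline is present, so GixN is active.
With repressor GixN bound, *jalJ* is not transcribed.
So JalJ is not produced.
With no repressor bound, *holR* is transcribed.
→ *holR* is ON.
5 of the 5 genes are transcribed.

5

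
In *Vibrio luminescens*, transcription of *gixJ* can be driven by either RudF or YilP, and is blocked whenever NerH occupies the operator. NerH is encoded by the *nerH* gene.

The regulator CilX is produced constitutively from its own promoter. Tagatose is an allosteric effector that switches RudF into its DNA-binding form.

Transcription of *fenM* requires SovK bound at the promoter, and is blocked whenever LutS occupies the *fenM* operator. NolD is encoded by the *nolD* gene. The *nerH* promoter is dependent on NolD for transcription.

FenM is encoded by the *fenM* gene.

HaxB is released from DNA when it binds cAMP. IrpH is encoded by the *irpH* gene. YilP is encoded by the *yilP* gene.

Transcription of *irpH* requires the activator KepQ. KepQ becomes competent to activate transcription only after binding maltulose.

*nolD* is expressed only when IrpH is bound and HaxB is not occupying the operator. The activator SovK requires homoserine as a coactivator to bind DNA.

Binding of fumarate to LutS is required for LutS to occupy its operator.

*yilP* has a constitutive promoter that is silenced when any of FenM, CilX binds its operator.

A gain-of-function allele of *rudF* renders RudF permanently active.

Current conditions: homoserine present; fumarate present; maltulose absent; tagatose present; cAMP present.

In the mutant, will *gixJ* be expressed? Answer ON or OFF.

RudF is constitutively active in this strain.
Homoserine is present, so SovK is active.
Fumarate is present, so LutS is active.
With repressor LutS bound, *fenM* is not transcribed.
So FenM is not produced.
CilX is produced constitutively and is active.
With repressor CilX bound, *yilP* is not transcribed.
So YilP is not produced.
Maltulose is absent, so KepQ is inactive.
Required activator KepQ is absent, so *irpH* is not transcribed.
So IrpH is not produced.
cAMP is present, so HaxB is inactive.
Required activator IrpH is absent, so *nolD* is not transcribed.
So NolD is not produced.
Required activator NolD is absent, so *nerH* is not transcribed.
So NerH is not produced.
Activator RudF is present, so *gixJ* is transcribed.

ON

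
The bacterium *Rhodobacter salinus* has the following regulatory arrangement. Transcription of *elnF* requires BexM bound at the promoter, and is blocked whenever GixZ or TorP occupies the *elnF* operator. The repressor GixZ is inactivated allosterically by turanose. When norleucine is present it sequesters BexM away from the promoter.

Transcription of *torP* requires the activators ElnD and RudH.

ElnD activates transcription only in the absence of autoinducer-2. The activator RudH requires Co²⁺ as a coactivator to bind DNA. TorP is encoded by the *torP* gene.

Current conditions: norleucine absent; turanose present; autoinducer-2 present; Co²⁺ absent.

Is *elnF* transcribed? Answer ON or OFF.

ON

Norleucine is absent, so BexM is active.
Turanose is present, so GixZ is inactive.
Autoinducer-2 is present, so ElnD is inactive.
Co²⁺ is absent, so RudH is inactive.
Required activator ElnD is absent, so *torP* is not transcribed.
So TorP is not produced.
No repressor is bound and BexM is active, so *elnF* is transcribed.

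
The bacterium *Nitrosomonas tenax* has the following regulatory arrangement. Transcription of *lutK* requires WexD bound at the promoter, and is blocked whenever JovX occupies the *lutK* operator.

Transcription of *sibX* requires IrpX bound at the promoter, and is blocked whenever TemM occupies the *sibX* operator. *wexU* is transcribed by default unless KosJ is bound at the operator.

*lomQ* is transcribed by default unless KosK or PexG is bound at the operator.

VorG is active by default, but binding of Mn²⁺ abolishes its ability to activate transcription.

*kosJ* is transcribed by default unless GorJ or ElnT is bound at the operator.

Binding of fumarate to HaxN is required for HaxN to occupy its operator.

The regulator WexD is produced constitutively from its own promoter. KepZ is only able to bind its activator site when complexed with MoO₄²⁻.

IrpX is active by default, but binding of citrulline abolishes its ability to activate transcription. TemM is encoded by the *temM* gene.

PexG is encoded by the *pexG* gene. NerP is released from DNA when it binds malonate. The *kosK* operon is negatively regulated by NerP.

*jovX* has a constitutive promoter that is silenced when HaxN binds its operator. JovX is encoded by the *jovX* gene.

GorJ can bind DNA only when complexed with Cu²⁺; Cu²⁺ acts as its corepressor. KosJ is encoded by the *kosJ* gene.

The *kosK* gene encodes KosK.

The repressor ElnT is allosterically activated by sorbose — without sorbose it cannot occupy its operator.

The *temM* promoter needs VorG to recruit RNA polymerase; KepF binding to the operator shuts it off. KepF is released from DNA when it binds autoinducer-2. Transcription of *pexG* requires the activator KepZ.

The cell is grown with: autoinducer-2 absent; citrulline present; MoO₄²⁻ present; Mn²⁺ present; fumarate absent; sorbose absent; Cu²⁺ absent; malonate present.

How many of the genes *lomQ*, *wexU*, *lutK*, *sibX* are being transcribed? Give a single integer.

Malonate is present, so NerP is inactive.
With no repressor bound, *kosK* is transcribed.
So KosK is produced and active.
MoO₄²⁻ is present, so KepZ is active.
No repressor is bound and KepZ is active, so *pexG* is transcribed.
So PexG is produced and active.
With repressor KosK bound, *lomQ* is not transcribed.
→ *lomQ* is OFF.
Cu²⁺ is absent, so GorJ is inactive.
Sorbose is absent, so ElnT is inactive.
With no repressor bound, *kosJ* is transcribed.
So KosJ is produced and active.
With repressor KosJ bound, *wexU* is not transcribed.
→ *wexU* is OFF.
Fumarate is absent, so HaxN is inactive.
With no repressor bound, *jovX* is transcribed.
So JovX is produced and active.
WexD is produced constitutively and is active.
With repressor JovX bound, *lutK* is not transcribed.
→ *lutK* is OFF.
Citrulline is present, so IrpX is inactive.
Autoinducer-2 is absent, so KepF is active.
Mn²⁺ is present, so VorG is inactive.
With repressor KepF bound, *temM* is not transcribed.
So TemM is not produced.
Required activator IrpX is absent, so *sibX* is not transcribed.
→ *sibX* is OFF.
0 of the 4 genes are transcribed.

0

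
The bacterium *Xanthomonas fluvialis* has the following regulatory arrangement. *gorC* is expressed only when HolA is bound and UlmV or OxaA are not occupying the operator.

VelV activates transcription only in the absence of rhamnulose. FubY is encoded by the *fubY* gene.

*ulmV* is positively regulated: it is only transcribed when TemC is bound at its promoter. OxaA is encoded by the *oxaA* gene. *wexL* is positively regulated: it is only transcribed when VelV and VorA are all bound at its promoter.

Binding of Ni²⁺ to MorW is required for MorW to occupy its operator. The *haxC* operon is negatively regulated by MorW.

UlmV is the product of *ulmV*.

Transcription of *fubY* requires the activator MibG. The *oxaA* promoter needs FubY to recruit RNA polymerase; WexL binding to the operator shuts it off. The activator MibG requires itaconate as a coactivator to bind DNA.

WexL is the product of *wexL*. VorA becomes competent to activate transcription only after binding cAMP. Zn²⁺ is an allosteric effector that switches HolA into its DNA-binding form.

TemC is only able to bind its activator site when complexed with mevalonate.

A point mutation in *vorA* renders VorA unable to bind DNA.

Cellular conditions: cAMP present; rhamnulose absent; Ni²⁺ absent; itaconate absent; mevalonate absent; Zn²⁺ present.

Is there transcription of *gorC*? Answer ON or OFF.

Mevalonate is absent, so TemC is inactive.
Required activator TemC is absent, so *ulmV* is not transcribed.
So UlmV is not produced.
Zn²⁺ is present, so HolA is active.
Rhamnulose is absent, so VelV is active.
VorA is non-functional in this strain, so it has no effect.
Required activator VorA is absent, so *wexL* is not transcribed.
So WexL is not produced.
Itaconate is absent, so MibG is inactive.
Required activator MibG is absent, so *fubY* is not transcribed.
So FubY is not produced.
Required activator FubY is absent, so *oxaA* is not transcribed.
So OxaA is not produced.
No repressor is bound and HolA is active, so *gorC* is transcribed.

ON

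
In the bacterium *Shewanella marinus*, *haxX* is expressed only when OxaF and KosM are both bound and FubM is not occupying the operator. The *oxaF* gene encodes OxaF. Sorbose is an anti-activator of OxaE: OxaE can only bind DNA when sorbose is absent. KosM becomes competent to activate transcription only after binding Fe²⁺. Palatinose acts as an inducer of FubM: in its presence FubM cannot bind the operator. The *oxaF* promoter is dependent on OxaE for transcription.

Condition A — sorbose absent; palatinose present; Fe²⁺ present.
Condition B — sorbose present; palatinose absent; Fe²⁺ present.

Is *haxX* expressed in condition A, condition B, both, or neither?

A only

Condition A:
Sorbose is absent, so OxaE is active.
No repressor is bound and OxaE is active, so *oxaF* is transcribed.
So OxaF is produced and active.
Palatinose is present, so FubM is inactive.
Fe²⁺ is present, so KosM is active.
No repressor is bound and OxaF and KosM are active, so *haxX* is transcribed.
→ *haxX* is ON in A.
Condition B:
Sorbose is present, so OxaE is inactive.
Required activator OxaE is absent, so *oxaF* is not transcribed.
So OxaF is not produced.
Palatinose is absent, so FubM is active.
Fe²⁺ is present, so KosM is active.
With repressor FubM bound, *haxX* is not transcribed.
→ *haxX* is OFF in B.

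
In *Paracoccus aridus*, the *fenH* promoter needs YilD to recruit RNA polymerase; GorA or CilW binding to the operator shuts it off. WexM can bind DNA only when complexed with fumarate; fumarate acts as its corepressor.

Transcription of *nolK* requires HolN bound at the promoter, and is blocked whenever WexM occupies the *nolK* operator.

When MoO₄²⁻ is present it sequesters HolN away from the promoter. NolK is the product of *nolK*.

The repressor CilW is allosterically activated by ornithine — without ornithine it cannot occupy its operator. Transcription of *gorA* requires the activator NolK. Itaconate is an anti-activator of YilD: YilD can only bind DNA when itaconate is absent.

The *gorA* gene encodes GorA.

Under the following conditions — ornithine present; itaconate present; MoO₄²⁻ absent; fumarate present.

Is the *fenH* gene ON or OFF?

MoO₄²⁻ is absent, so HolN is active.
Fumarate is present, so WexM is active.
With repressor WexM bound, *nolK* is not transcribed.
So NolK is not produced.
Required activator NolK is absent, so *gorA* is not transcribed.
So GorA is not produced.
Itaconate is present, so YilD is inactive.
Ornithine is present, so CilW is active.
With repressor CilW bound, *fenH* is not transcribed.

OFF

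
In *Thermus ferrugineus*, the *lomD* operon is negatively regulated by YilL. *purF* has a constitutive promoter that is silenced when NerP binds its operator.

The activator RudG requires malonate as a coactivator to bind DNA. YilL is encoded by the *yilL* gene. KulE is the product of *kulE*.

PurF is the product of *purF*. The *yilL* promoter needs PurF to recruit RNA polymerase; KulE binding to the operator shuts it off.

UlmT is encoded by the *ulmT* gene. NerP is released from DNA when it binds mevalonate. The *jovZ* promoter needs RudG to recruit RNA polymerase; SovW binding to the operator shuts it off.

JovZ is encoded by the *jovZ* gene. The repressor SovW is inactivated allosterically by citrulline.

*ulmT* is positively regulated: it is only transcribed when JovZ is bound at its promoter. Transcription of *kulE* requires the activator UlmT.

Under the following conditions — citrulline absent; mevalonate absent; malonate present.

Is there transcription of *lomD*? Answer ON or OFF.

ON

Malonate is present, so RudG is active.
Citrulline is absent, so SovW is active.
With repressor SovW bound, *jovZ* is not transcribed.
So JovZ is not produced.
Required activator JovZ is absent, so *ulmT* is not transcribed.
So UlmT is not produced.
Required activator UlmT is absent, so *kulE* is not transcribed.
So KulE is not produced.
Mevalonate is absent, so NerP is active.
With repressor NerP bound, *purF* is not transcribed.
So PurF is not produced.
Required activator PurF is absent, so *yilL* is not transcribed.
So YilL is not produced.
With no repressor bound, *lomD* is transcribed.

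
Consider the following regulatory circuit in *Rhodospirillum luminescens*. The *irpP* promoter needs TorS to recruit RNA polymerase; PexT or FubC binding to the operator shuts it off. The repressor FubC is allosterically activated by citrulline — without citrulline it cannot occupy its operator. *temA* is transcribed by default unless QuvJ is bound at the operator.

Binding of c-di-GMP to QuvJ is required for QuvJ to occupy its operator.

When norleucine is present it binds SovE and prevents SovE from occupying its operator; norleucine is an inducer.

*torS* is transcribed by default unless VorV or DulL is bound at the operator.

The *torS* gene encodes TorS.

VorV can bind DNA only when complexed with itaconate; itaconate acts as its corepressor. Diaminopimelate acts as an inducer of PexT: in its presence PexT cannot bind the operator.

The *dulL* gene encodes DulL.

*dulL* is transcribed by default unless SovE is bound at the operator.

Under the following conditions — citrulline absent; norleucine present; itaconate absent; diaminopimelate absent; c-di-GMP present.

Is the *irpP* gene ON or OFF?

Itaconate is absent, so VorV is inactive.
Norleucine is present, so SovE is inactive.
With no repressor bound, *dulL* is transcribed.
So DulL is produced and active.
With repressor DulL bound, *torS* is not transcribed.
So TorS is not produced.
Diaminopimelate is absent, so PexT is active.
Citrulline is absent, so FubC is inactive.
With repressor PexT bound, *irpP* is not transcribed.

OFF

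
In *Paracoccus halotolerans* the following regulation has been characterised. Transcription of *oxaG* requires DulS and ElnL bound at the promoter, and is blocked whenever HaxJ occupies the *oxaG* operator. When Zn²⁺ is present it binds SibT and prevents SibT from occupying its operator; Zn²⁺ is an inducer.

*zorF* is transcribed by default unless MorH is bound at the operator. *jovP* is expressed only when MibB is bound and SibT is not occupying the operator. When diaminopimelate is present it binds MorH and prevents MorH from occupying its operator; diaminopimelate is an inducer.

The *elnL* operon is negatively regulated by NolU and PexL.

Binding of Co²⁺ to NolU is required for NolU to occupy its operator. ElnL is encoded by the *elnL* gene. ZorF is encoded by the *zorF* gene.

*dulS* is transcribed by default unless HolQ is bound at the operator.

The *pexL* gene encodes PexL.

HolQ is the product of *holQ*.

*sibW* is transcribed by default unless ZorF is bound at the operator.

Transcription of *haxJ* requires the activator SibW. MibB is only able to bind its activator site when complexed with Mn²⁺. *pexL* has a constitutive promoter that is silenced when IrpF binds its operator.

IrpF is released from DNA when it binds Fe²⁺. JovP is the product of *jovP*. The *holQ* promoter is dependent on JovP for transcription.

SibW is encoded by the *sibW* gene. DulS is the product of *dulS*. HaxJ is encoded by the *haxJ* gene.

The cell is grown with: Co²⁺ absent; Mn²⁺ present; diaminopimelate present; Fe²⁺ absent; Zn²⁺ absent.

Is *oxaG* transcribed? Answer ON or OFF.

Mn²⁺ is present, so MibB is active.
Zn²⁺ is absent, so SibT is active.
With repressor SibT bound, *jovP* is not transcribed.
So JovP is not produced.
Required activator JovP is absent, so *holQ* is not transcribed.
So HolQ is not produced.
With no repressor bound, *dulS* is transcribed.
So DulS is produced and active.
Co²⁺ is absent, so NolU is inactive.
Fe²⁺ is absent, so IrpF is active.
With repressor IrpF bound, *pexL* is not transcribed.
So PexL is not produced.
With no repressor bound, *elnL* is transcribed.
So ElnL is produced and active.
Diaminopimelate is present, so MorH is inactive.
With no repressor bound, *zorF* is transcribed.
So ZorF is produced and active.
With repressor ZorF bound, *sibW* is not transcribed.
So SibW is not produced.
Required activator SibW is absent, so *haxJ* is not transcribed.
So HaxJ is not produced.
No repressor is bound and DulS and ElnL are active, so *oxaG* is transcribed.

ON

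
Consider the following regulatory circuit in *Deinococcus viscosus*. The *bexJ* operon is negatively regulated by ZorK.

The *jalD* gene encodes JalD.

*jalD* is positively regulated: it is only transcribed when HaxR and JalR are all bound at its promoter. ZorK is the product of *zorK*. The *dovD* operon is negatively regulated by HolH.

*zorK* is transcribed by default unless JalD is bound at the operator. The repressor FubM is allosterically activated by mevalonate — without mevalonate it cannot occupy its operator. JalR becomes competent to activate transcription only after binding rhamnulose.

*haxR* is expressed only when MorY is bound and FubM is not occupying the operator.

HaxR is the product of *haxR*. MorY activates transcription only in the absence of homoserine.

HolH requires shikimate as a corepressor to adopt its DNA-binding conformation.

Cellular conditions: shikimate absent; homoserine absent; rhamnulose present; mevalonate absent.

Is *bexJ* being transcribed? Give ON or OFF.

ON

Homoserine is absent, so MorY is active.
Mevalonate is absent, so FubM is inactive.
No repressor is bound and MorY is active, so *haxR* is transcribed.
So HaxR is produced and active.
Rhamnulose is present, so JalR is active.
No repressor is bound and HaxR and JalR are active, so *jalD* is transcribed.
So JalD is produced and active.
With repressor JalD bound, *zorK* is not transcribed.
So ZorK is not produced.
With no repressor bound, *bexJ* is transcribed.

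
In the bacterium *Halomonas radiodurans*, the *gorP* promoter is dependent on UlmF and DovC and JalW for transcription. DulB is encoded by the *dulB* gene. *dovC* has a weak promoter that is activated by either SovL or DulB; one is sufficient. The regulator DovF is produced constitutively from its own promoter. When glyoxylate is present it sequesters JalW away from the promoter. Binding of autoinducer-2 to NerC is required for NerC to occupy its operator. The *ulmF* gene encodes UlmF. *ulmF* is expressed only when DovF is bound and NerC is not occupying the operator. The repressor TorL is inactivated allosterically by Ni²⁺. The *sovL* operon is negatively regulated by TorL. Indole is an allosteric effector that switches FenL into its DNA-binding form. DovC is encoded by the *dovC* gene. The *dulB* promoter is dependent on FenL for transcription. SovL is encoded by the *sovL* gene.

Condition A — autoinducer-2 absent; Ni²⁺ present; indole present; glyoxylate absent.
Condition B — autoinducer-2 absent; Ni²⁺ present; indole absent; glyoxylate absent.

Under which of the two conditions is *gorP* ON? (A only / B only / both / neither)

Condition A:
Autoinducer-2 is absent, so NerC is inactive.
DovF is produced constitutively and is active.
No repressor is bound and DovF is active, so *ulmF* is transcribed.
So UlmF is produced and active.
Ni²⁺ is present, so TorL is inactive.
With no repressor bound, *sovL* is transcribed.
So SovL is produced and active.
Indole is present, so FenL is active.
No repressor is bound and FenL is active, so *dulB* is transcribed.
So DulB is produced and active.
Activator SovL is present, so *dovC* is transcribed.
So DovC is produced and active.
Glyoxylate is absent, so JalW is active.
No repressor is bound and UlmF and DovC and JalW are active, so *gorP* is transcribed.
→ *gorP* is ON in A.
Condition B:
Autoinducer-2 is absent, so NerC is inactive.
DovF is produced constitutively and is active.
No repressor is bound and DovF is active, so *ulmF* is transcribed.
So UlmF is produced and active.
Ni²⁺ is present, so TorL is inactive.
With no repressor bound, *sovL* is transcribed.
So SovL is produced and active.
Indole is absent, so FenL is inactive.
Required activator FenL is absent, so *dulB* is not transcribed.
So DulB is not produced.
Activator SovL is present, so *dovC* is transcribed.
So DovC is produced and active.
Glyoxylate is absent, so JalW is active.
No repressor is bound and UlmF and DovC and JalW are active, so *gorP* is transcribed.
→ *gorP* is ON in B.

both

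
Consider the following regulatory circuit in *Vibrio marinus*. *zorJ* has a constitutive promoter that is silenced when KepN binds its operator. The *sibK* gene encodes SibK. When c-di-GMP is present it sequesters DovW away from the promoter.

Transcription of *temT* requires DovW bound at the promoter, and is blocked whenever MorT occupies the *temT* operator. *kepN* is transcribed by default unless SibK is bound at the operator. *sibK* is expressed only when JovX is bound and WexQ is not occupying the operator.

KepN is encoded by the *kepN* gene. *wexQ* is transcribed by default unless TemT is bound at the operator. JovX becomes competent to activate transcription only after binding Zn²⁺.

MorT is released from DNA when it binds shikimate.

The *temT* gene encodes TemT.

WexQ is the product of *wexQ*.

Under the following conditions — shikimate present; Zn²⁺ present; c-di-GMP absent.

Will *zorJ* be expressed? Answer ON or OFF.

Shikimate is present, so MorT is inactive.
c-di-GMP is absent, so DovW is active.
No repressor is bound and DovW is active, so *temT* is transcribed.
So TemT is produced and active.
With repressor TemT bound, *wexQ* is not transcribed.
So WexQ is not produced.
Zn²⁺ is present, so JovX is active.
No repressor is bound and JovX is active, so *sibK* is transcribed.
So SibK is produced and active.
With repressor SibK bound, *kepN* is not transcribed.
So KepN is not produced.
With no repressor bound, *zorJ* is transcribed.

ON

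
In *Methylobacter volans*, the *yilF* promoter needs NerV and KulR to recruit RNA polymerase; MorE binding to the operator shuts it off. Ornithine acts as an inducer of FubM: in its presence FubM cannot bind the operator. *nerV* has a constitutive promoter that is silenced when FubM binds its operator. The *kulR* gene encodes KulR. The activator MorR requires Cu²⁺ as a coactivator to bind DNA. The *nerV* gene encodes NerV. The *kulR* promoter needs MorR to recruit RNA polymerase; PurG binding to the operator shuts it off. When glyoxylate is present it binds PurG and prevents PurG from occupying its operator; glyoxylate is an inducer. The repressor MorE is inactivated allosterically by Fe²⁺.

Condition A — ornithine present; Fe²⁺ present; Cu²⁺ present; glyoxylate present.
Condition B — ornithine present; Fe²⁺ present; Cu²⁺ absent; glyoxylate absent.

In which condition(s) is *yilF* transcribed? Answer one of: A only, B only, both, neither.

A only

Condition A:
Ornithine is present, so FubM is inactive.
With no repressor bound, *nerV* is transcribed.
So NerV is produced and active.
Fe²⁺ is present, so MorE is inactive.
Cu²⁺ is present, so MorR is active.
Glyoxylate is present, so PurG is inactive.
No repressor is bound and MorR is active, so *kulR* is transcribed.
So KulR is produced and active.
No repressor is bound and NerV and KulR are active, so *yilF* is transcribed.
→ *yilF* is ON in A.
Condition B:
Ornithine is present, so FubM is inactive.
With no repressor bound, *nerV* is transcribed.
So NerV is produced and active.
Fe²⁺ is present, so MorE is inactive.
Cu²⁺ is absent, so MorR is inactive.
Glyoxylate is absent, so PurG is active.
With repressor PurG bound, *kulR* is not transcribed.
So KulR is not produced.
Required activator KulR is absent, so *yilF* is not transcribed.
→ *yilF* is OFF in B.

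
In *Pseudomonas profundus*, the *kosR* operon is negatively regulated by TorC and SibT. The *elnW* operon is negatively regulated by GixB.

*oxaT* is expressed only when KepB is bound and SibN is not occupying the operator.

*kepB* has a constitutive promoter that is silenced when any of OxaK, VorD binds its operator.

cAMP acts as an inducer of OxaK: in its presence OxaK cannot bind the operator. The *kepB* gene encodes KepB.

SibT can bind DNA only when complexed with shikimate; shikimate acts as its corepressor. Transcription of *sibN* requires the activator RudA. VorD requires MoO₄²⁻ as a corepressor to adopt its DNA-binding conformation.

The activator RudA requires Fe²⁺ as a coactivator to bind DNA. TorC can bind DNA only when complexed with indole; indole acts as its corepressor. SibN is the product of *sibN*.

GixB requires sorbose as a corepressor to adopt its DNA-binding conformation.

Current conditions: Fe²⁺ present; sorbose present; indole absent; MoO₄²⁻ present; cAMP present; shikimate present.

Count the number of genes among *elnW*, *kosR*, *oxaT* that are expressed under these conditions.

0

Sorbose is present, so GixB is active.
With repressor GixB bound, *elnW* is not transcribed.
→ *elnW* is OFF.
Indole is absent, so TorC is inactive.
Shikimate is present, so SibT is active.
With repressor SibT bound, *kosR* is not transcribed.
→ *kosR* is OFF.
cAMP is present, so OxaK is inactive.
MoO₄²⁻ is present, so VorD is active.
With repressor VorD bound, *kepB* is not transcribed.
So KepB is not produced.
Fe²⁺ is present, so RudA is active.
No repressor is bound and RudA is active, so *sibN* is transcribed.
So SibN is produced and active.
With repressor SibN bound, *oxaT* is not transcribed.
→ *oxaT* is OFF.
0 of the 3 genes are transcribed.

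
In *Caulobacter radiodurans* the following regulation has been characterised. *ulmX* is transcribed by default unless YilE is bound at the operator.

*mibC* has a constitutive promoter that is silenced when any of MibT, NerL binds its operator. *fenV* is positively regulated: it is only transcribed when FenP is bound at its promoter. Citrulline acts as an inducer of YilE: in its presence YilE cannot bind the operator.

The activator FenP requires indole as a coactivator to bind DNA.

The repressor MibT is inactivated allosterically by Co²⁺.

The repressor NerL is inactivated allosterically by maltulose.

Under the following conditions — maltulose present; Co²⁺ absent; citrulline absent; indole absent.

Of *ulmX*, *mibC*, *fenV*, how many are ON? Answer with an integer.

Citrulline is absent, so YilE is active.
With repressor YilE bound, *ulmX* is not transcribed.
→ *ulmX* is OFF.
Co²⁺ is absent, so MibT is active.
Maltulose is present, so NerL is inactive.
With repressor MibT bound, *mibC* is not transcribed.
→ *mibC* is OFF.
Indole is absent, so FenP is inactive.
Required activator FenP is absent, so *fenV* is not transcribed.
→ *fenV* is OFF.
0 of the 3 genes are transcribed.

0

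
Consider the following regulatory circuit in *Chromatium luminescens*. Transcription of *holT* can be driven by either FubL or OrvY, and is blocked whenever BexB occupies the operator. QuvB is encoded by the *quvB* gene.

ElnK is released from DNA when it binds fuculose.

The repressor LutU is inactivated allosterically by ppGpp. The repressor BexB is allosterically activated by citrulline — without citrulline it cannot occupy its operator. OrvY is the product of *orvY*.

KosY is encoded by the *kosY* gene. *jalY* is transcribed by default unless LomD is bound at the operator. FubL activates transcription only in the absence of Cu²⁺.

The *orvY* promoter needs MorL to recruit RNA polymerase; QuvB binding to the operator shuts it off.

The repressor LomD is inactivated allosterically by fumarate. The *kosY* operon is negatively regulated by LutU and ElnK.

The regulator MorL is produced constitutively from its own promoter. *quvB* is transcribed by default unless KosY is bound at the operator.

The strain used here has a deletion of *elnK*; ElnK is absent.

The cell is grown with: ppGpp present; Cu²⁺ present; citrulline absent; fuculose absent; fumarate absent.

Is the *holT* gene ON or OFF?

ON

Citrulline is absent, so BexB is inactive.
Cu²⁺ is present, so FubL is inactive.
ppGpp is present, so LutU is inactive.
ElnK is non-functional in this strain, so it has no effect.
With no repressor bound, *kosY* is transcribed.
So KosY is produced and active.
With repressor KosY bound, *quvB* is not transcribed.
So QuvB is not produced.
MorL is produced constitutively and is active.
No repressor is bound and MorL is active, so *orvY* is transcribed.
So OrvY is produced and active.
Activator OrvY is present, so *holT* is transcribed.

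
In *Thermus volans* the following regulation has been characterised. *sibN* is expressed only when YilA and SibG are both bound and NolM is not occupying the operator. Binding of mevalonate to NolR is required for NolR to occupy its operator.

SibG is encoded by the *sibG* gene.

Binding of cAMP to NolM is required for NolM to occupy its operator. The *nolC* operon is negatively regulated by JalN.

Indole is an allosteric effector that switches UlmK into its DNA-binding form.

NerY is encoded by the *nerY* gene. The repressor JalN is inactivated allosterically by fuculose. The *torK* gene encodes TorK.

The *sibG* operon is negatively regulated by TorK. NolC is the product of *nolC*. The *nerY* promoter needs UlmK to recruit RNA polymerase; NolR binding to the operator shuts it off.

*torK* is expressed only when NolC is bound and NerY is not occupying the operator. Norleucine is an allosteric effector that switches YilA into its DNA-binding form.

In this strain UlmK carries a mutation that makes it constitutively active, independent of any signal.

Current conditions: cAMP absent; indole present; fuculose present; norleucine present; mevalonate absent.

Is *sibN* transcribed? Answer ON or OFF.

ON

Norleucine is present, so YilA is active.
Fuculose is present, so JalN is inactive.
With no repressor bound, *nolC* is transcribed.
So NolC is produced and active.
UlmK is constitutively active in this strain.
Mevalonate is absent, so NolR is inactive.
No repressor is bound and UlmK is active, so *nerY* is transcribed.
So NerY is produced and active.
With repressor NerY bound, *torK* is not transcribed.
So TorK is not produced.
With no repressor bound, *sibG* is transcribed.
So SibG is produced and active.
cAMP is absent, so NolM is inactive.
No repressor is bound and YilA and SibG are active, so *sibN* is transcribed.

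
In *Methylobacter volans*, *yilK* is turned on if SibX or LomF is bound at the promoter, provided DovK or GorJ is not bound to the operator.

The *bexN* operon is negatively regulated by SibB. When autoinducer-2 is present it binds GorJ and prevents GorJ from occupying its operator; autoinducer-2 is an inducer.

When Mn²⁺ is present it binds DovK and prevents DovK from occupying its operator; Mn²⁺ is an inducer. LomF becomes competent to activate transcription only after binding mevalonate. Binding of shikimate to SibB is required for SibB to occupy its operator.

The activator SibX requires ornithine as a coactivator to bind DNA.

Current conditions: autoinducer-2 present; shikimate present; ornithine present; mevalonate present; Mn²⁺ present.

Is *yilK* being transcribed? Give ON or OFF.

Mn²⁺ is present, so DovK is inactive.
Autoinducer-2 is present, so GorJ is inactive.
Ornithine is present, so SibX is active.
Mevalonate is present, so LomF is active.
Activator SibX is present, so *yilK* is transcribed.

ON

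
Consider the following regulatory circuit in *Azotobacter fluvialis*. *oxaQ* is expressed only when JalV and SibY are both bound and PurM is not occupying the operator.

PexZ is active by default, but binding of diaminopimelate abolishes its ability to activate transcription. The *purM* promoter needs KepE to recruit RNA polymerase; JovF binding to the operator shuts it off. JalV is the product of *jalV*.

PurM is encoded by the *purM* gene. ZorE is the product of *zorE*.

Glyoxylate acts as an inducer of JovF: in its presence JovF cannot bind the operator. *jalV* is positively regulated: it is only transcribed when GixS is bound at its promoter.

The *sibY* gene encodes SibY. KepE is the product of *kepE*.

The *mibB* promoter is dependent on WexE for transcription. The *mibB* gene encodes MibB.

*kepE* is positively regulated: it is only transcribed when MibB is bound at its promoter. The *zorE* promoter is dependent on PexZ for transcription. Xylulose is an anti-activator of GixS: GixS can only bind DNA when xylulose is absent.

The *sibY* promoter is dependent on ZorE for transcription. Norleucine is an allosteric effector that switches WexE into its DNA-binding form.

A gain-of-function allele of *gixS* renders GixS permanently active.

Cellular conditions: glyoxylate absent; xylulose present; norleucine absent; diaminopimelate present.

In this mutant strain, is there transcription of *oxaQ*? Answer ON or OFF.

OFF

Glyoxylate is absent, so JovF is active.
Norleucine is absent, so WexE is inactive.
Required activator WexE is absent, so *mibB* is not transcribed.
So MibB is not produced.
Required activator MibB is absent, so *kepE* is not transcribed.
So KepE is not produced.
With repressor JovF bound, *purM* is not transcribed.
So PurM is not produced.
GixS is constitutively active in this strain.
No repressor is bound and GixS is active, so *jalV* is transcribed.
So JalV is produced and active.
Diaminopimelate is present, so PexZ is inactive.
Required activator PexZ is absent, so *zorE* is not transcribed.
So ZorE is not produced.
Required activator ZorE is absent, so *sibY* is not transcribed.
So SibY is not produced.
Required activator SibY is absent, so *oxaQ* is not transcribed.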